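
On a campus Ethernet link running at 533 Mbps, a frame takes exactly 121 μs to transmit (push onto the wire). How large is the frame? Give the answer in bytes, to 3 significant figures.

8060 bytes

L = R × t_tx = 533000000 b/s × 0.000121 s = 64493 bits.
In bytes: 64493 / 8 = 8060 bytes.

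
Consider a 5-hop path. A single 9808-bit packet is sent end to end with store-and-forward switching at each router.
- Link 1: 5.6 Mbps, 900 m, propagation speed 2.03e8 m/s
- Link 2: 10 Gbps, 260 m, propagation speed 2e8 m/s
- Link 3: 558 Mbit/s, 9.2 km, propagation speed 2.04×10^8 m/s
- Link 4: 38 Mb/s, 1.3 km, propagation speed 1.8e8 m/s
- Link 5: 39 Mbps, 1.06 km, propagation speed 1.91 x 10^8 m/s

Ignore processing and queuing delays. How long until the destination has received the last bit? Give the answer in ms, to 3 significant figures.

Transmission delays (L/R per hop): 1.75143, 0.0009808, 0.0175771, 0.258105, 0.251487 ms; sum = 2.27958 ms.
Propagation delays (d/s per hop): 0.0044335, 0.0013, 0.045098, 0.00722222, 0.00554974 ms; sum = 0.0636035 ms.
End-to-end = 2.34 ms.

2.34 ms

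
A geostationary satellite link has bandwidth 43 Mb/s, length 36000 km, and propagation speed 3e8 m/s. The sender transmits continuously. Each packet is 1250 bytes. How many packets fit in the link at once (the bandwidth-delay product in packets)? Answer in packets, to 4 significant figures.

516.0 packets

Propagation delay = 36000000 / 300000000 = 0.12 s.
BDP = R × t_prop = 43000000 × 0.12 = 5160000 bits.
In packets of 10000 bits: 516.0 packets.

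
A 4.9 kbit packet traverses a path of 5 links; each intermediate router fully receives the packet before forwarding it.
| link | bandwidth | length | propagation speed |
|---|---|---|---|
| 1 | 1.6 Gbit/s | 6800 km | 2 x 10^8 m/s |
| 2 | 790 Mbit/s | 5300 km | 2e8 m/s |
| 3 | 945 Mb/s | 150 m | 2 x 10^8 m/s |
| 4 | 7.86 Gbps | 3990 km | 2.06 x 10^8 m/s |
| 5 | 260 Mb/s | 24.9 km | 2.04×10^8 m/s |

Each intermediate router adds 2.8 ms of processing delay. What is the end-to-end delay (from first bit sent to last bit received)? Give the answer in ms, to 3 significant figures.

91.2 ms

L = 4900 bits.
Transmission delays (L/R per hop): 0.0030625, 0.00620253, 0.00518519, 0.00062341, 0.0188462 ms; sum = 0.0339198 ms.
Propagation delays (d/s per hop): 34, 26.5, 0.00075, 19.3689, 0.122059 ms; sum = 79.9917 ms.
Processing at 4 router(s): 4 × 2.8 ms = 11.2 ms.
End-to-end = 91.2 ms.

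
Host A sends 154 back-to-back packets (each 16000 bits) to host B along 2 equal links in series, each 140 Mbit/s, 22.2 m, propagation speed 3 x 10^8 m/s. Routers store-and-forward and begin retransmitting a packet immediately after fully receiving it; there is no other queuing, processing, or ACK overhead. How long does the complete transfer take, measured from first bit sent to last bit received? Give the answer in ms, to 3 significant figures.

Per-hop transmission t_tx = L/R = 16000/140000000 = 0.114286 ms.
Per-hop propagation t_prop = 22.2/300000000 = 7.4e-05 ms.
Pipeline fill: first packet needs 2·t_tx to clear all hops; remaining 153 packets each add one t_tx.
Total = (2+154-1)·t_tx + 2·t_prop = 155·0.114286 + 2·7.4e-05 = 17.7 ms.

17.7 ms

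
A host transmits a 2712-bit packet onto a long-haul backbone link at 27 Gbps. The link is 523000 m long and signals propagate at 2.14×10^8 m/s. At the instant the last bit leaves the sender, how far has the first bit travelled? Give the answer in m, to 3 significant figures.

t_tx = L/R = 2712/27000000000 = 1.00444e-07 s.
Distance = s × t_tx = 214000000 × 1.00444e-07 = 21.5 m.

21.5 m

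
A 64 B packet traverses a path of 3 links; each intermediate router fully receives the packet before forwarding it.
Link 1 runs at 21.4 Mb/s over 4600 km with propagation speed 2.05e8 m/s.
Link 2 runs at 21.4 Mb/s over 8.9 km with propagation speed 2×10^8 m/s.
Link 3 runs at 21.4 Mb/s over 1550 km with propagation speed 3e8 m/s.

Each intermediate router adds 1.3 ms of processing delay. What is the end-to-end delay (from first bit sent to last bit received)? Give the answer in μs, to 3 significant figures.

L = 64 × 8 = 512 bits.
Transmission delay per hop = L/R = 512/21400000 = 23.9252 μs; 3 hops → 71.7757 μs.
Propagation delays (d/s per hop): 22439, 44.5, 5166.67 μs; sum = 27650.2 μs.
Processing at 2 router(s): 2 × 1.3 ms = 2600 μs.
End-to-end = 30300 μs.

30300 μs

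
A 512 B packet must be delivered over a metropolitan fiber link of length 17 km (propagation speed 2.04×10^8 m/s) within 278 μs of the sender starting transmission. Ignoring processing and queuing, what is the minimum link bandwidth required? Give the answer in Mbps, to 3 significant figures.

21.0 Mbps

L = 4096 bits.
Propagation delay = 17000 / 204000000 = 83.3333 μs.
Transmission budget = 278 − 83.3333 = 194.667 μs.
R ≥ L / t_tx = 4096 bits / 0.000194667 s = 21.0 Mbps.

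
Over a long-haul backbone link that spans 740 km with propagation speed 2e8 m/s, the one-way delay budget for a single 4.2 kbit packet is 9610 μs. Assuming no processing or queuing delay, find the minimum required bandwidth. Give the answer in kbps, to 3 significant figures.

711 kbps

Propagation delay = 740000 / 200000000 = 3700 μs.
Transmission budget = 9610 − 3700 = 5910 μs.
R ≥ L / t_tx = 4200 bits / 0.00591 s = 711 kbps.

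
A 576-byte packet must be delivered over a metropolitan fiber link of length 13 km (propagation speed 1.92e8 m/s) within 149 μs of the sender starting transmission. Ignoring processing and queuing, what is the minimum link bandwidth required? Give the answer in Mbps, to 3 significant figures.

L = 4608 bits.
Propagation delay = 13000 / 192000000 = 67.7083 μs.
Transmission budget = 149 − 67.7083 = 81.2917 μs.
R ≥ L / t_tx = 4608 bits / 8.12917e-05 s = 56.7 Mbps.

56.7 Mbps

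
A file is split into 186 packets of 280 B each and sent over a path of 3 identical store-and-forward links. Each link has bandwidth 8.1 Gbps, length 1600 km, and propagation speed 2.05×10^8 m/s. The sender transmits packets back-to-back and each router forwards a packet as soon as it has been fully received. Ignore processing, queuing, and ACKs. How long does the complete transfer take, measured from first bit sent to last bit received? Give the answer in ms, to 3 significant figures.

Per-hop transmission t_tx = L/R = 2240/8100000000 = 0.000276543 ms.
Per-hop propagation t_prop = 1600000/2.05e+08 = 7.80488 ms.
Pipeline fill: first packet needs 3·t_tx to clear all hops; remaining 185 packets each add one t_tx.
Total = (3+186-1)·t_tx + 3·t_prop = 188·0.000276543 + 3·7.80488 = 23.5 ms.

23.5 ms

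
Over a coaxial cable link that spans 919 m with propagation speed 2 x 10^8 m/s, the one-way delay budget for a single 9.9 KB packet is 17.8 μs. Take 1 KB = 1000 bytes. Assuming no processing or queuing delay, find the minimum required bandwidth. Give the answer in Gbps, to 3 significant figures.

6.00 Gbps

L = 79200 bits.
Propagation delay = 919 / 200000000 = 4.595 μs.
Transmission budget = 17.8 − 4.595 = 13.205 μs.
R ≥ L / t_tx = 79200 bits / 1.3205e-05 s = 6.00 Gbps.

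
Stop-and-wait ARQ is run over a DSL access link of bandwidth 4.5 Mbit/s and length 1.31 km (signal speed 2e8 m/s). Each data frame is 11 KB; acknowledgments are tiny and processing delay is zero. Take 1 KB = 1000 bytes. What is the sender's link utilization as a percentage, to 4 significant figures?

99.93 %

t_tx = L/R = 88000/4500000 = 0.0195556 s.
t_prop = 1310/200000000 = 6.55e-06 s; RTT = 1.31e-05 s.
Cycle = t_tx + RTT = 0.0195687 s.
Utilization = t_tx / cycle = 0.0195556/0.0195687 = 99.93 %.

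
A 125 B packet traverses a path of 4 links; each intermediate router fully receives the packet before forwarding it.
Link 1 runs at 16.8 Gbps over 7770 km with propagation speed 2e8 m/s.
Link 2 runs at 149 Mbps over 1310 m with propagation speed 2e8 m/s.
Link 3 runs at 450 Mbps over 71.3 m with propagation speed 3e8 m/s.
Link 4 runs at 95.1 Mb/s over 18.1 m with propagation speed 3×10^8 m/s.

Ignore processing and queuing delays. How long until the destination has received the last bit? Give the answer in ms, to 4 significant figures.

L = 125 × 8 = 1000 bits.
Transmission delays (L/R per hop): 5.95238e-05, 0.00671141, 0.00222222, 0.0105152 ms; sum = 0.0195084 ms.
Propagation delays (d/s per hop): 38.85, 0.00655, 0.000237667, 6.03333e-05 ms; sum = 38.8568 ms.
End-to-end = 38.88 ms.

38.88 ms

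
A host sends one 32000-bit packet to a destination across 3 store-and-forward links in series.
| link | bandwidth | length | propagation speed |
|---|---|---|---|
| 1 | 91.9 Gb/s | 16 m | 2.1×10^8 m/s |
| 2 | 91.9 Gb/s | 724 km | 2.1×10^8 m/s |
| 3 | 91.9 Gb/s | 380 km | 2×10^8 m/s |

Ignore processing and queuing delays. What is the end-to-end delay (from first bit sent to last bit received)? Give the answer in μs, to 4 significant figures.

Transmission delay per hop = L/R = 32000/91900000000 = 0.348205 μs; 3 hops → 1.04461 μs.
Propagation delays (d/s per hop): 0.0761905, 3447.62, 1900 μs; sum = 5347.7 μs.
End-to-end = 5349 μs.

5349 μs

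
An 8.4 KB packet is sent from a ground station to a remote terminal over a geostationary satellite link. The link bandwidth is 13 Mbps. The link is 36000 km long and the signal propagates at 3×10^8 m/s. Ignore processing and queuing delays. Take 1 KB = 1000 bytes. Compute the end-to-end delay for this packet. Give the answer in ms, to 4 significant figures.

L = 67200 bits.
Transmission delay = L/R = 67200 / 13000000 = 5.16923 ms.
Propagation delay = d/s = 36000000 m / 300000000 m/s = 120 ms.
Total = 125.2 ms.

125.2 ms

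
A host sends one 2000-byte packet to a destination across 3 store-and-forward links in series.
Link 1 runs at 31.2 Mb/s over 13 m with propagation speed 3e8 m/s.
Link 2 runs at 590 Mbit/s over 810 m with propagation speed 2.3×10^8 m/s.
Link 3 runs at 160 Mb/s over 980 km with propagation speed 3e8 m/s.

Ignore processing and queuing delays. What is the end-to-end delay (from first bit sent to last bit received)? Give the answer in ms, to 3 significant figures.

L = 2000 × 8 = 16000 bits.
Transmission delays (L/R per hop): 0.512821, 0.0271186, 0.1 ms; sum = 0.639939 ms.
Propagation delays (d/s per hop): 4.33333e-05, 0.00352174, 3.26667 ms; sum = 3.27023 ms.
End-to-end = 3.91 ms.

3.91 ms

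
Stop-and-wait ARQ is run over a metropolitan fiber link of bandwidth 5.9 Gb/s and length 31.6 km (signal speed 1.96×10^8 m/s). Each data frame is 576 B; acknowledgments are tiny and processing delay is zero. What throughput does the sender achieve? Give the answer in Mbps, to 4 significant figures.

t_tx = L/R = 4608/5900000000 = 7.81017e-07 s.
t_prop = 31600/196000000 = 0.000161224 s; RTT = 0.000322449 s.
Cycle = t_tx + RTT = 0.00032323 s.
Throughput = L / cycle = 4608 / 0.00032323 = 14.26 Mbps.

14.26 Mbps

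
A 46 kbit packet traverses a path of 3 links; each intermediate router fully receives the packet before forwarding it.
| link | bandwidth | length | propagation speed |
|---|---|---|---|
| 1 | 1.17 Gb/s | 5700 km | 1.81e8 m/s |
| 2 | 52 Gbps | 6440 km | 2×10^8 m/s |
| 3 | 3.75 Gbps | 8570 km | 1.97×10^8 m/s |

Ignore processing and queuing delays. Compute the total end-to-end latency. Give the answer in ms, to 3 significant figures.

107 ms

L = 46000 bits.
Transmission delays (L/R per hop): 0.0393162, 0.000884615, 0.0122667 ms; sum = 0.0524675 ms.
Propagation delays (d/s per hop): 31.4917, 32.2, 43.5025 ms; sum = 107.194 ms.
End-to-end = 107 ms.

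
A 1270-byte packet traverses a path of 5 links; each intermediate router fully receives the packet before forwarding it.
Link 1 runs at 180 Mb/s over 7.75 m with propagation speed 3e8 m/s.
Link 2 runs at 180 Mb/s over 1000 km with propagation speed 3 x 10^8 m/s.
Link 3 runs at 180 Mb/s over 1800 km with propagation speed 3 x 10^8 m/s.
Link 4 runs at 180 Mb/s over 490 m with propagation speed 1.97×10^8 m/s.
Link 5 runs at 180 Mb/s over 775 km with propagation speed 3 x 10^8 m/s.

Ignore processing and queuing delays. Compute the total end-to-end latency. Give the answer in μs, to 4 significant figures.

12200 μs

L = 1270 × 8 = 10160 bits.
Transmission delay per hop = L/R = 10160/180000000 = 56.4444 μs; 5 hops → 282.222 μs.
Propagation delays (d/s per hop): 0.0258333, 3333.33, 6000, 2.48731, 2583.33 μs; sum = 11919.2 μs.
End-to-end = 12200 μs.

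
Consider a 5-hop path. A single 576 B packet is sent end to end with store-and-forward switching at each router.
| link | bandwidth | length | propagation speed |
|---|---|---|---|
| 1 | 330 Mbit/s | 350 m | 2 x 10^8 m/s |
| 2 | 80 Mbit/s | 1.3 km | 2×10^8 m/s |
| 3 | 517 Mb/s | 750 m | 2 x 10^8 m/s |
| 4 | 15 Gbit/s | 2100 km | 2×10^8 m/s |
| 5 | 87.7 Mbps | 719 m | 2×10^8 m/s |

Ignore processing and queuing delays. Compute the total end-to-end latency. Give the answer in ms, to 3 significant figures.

L = 576 × 8 = 4608 bits.
Transmission delays (L/R per hop): 0.0139636, 0.0576, 0.00891296, 0.0003072, 0.0525428 ms; sum = 0.133327 ms.
Propagation delays (d/s per hop): 0.00175, 0.0065, 0.00375, 10.5, 0.003595 ms; sum = 10.5156 ms.
End-to-end = 10.6 ms.

10.6 ms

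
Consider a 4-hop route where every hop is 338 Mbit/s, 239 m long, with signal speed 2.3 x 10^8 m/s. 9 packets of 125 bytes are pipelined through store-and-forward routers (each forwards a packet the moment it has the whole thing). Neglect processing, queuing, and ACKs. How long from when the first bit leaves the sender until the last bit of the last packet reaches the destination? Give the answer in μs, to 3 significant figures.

39.7 μs

Per-hop transmission t_tx = L/R = 1000/338000000 = 2.95858 μs.
Per-hop propagation t_prop = 239/2.3e+08 = 1.03913 μs.
Pipeline fill: first packet needs 4·t_tx to clear all hops; remaining 8 packets each add one t_tx.
Total = (4+9-1)·t_tx + 4·t_prop = 12·2.95858 + 4·1.03913 = 39.7 μs.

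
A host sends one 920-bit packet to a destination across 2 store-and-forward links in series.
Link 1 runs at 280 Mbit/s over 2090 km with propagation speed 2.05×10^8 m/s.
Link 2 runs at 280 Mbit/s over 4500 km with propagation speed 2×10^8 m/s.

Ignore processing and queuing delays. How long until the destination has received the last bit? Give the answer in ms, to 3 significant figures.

Transmission delay per hop = L/R = 920/280000000 = 0.00328571 ms; 2 hops → 0.00657143 ms.
Propagation delays (d/s per hop): 10.1951, 22.5 ms; sum = 32.6951 ms.
End-to-end = 32.7 ms.

32.7 ms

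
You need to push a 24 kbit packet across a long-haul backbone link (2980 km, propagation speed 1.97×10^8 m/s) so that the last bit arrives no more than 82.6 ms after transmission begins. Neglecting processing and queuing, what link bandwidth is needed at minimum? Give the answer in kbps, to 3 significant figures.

Propagation delay = 2980000 / 197000000 = 15.1269 ms.
Transmission budget = 82.6 − 15.1269 = 67.4731 ms.
R ≥ L / t_tx = 24000 bits / 0.0674731 s = 356 kbps.

356 kbps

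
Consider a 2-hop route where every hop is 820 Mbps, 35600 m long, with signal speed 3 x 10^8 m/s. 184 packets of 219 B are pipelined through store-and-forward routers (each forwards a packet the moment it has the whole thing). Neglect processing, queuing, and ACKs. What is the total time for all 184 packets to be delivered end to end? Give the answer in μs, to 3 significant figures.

633 μs

Per-hop transmission t_tx = L/R = 1752/820000000 = 2.13659 μs.
Per-hop propagation t_prop = 35600/300000000 = 118.667 μs.
Pipeline fill: first packet needs 2·t_tx to clear all hops; remaining 183 packets each add one t_tx.
Total = (2+184-1)·t_tx + 2·t_prop = 185·2.13659 + 2·118.667 = 633 μs.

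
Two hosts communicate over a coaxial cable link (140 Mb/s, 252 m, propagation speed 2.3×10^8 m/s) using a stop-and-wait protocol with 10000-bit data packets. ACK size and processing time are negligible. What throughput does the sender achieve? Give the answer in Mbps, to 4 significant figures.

135.8 Mbps

t_tx = L/R = 10000/140000000 = 7.14286e-05 s.
t_prop = 252/2.3e+08 = 1.09565e-06 s; RTT = 2.1913e-06 s.
Cycle = t_tx + RTT = 7.36199e-05 s.
Throughput = L / cycle = 10000 / 7.36199e-05 = 135.8 Mbps.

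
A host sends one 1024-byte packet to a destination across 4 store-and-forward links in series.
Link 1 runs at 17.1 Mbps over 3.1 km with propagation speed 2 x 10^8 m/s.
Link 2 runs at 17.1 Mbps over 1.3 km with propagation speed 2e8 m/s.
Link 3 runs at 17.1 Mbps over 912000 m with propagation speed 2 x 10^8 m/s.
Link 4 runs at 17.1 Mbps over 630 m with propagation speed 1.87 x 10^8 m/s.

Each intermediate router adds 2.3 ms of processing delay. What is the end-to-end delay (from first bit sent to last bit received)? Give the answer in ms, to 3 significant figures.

13.4 ms

L = 1024 × 8 = 8192 bits.
Transmission delay per hop = L/R = 8192/17100000 = 0.479064 ms; 4 hops → 1.91626 ms.
Propagation delays (d/s per hop): 0.0155, 0.0065, 4.56, 0.00336898 ms; sum = 4.58537 ms.
Processing at 3 router(s): 3 × 2.3 ms = 6.9 ms.
End-to-end = 13.4 ms.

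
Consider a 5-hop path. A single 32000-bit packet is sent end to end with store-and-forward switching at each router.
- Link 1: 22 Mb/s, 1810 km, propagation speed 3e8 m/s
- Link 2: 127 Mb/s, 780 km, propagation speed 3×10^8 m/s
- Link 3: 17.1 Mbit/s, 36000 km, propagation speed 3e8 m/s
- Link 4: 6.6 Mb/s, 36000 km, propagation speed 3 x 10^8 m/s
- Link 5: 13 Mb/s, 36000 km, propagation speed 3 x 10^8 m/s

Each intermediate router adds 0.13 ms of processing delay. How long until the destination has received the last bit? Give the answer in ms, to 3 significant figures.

380 ms

Transmission delays (L/R per hop): 1.45455, 0.251969, 1.87135, 4.84848, 2.46154 ms; sum = 10.8879 ms.
Propagation delays (d/s per hop): 6.03333, 2.6, 120, 120, 120 ms; sum = 368.633 ms.
Processing at 4 router(s): 4 × 0.13 ms = 0.52 ms.
End-to-end = 380 ms.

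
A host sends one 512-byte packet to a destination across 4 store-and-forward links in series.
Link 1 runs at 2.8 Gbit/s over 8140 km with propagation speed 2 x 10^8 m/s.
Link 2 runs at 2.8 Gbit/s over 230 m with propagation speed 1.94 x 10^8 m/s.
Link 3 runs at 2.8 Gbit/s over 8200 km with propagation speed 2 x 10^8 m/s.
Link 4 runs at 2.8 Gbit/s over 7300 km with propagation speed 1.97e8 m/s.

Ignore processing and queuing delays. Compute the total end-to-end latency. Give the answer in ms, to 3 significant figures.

119 ms

L = 512 × 8 = 4096 bits.
Transmission delay per hop = L/R = 4096/2800000000 = 0.00146286 ms; 4 hops → 0.00585143 ms.
Propagation delays (d/s per hop): 40.7, 0.00118557, 41, 37.0558 ms; sum = 118.757 ms.
End-to-end = 119 ms.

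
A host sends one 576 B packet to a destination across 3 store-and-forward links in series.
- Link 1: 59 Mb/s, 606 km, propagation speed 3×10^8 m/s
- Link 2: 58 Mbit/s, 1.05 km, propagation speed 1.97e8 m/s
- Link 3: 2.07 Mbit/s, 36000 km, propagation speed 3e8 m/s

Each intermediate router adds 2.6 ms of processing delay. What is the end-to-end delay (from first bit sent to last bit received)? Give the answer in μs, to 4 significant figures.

L = 576 × 8 = 4608 bits.
Transmission delays (L/R per hop): 78.1017, 79.4483, 2226.09 μs; sum = 2383.64 μs.
Propagation delays (d/s per hop): 2020, 5.32995, 120000 μs; sum = 122025 μs.
Processing at 2 router(s): 2 × 2.6 ms = 5200 μs.
End-to-end = 129600 μs.

129600 μs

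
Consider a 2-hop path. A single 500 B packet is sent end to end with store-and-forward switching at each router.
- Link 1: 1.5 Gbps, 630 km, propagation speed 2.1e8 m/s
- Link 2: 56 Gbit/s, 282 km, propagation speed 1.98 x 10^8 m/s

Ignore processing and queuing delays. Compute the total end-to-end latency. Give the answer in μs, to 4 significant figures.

L = 500 × 8 = 4000 bits.
Transmission delays (L/R per hop): 2.66667, 0.0714286 μs; sum = 2.7381 μs.
Propagation delays (d/s per hop): 3000, 1424.24 μs; sum = 4424.24 μs.
End-to-end = 4427 μs.

4427 μs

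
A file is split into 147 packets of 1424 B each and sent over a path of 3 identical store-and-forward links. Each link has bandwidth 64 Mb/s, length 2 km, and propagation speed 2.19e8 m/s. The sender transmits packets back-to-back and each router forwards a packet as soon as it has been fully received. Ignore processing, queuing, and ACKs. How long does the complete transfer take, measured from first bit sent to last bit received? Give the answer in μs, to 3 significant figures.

Per-hop transmission t_tx = L/R = 11392/64000000 = 178 μs.
Per-hop propagation t_prop = 2000/219000000 = 9.13242 μs.
Pipeline fill: first packet needs 3·t_tx to clear all hops; remaining 146 packets each add one t_tx.
Total = (3+147-1)·t_tx + 3·t_prop = 149·178 + 3·9.13242 = 26500 μs.

26500 μs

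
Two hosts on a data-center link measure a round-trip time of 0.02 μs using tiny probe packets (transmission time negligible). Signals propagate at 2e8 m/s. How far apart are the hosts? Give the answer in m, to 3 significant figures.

One-way propagation = RTT/2 = 0.01 μs.
d = s × t = 200000000 × 1e-08 = 2.00 m.

2.00 m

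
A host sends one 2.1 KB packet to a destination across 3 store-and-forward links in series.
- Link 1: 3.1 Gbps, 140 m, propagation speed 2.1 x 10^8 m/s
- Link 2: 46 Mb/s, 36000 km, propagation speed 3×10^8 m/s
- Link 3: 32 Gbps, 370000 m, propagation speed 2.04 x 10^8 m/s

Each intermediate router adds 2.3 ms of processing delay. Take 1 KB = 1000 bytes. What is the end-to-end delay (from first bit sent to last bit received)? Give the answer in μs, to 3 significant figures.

127000 μs

L = 16800 bits.
Transmission delays (L/R per hop): 5.41935, 365.217, 0.525 μs; sum = 371.162 μs.
Propagation delays (d/s per hop): 0.666667, 120000, 1813.73 μs; sum = 121814 μs.
Processing at 2 router(s): 2 × 2.3 ms = 4600 μs.
End-to-end = 127000 μs.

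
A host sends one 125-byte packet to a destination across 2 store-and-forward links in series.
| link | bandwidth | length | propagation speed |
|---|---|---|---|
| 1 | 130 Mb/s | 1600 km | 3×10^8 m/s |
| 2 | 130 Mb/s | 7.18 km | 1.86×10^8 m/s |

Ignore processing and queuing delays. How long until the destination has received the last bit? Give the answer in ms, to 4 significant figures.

L = 125 × 8 = 1000 bits.
Transmission delay per hop = L/R = 1000/130000000 = 0.00769231 ms; 2 hops → 0.0153846 ms.
Propagation delays (d/s per hop): 5.33333, 0.0386022 ms; sum = 5.37194 ms.
End-to-end = 5.387 ms.

5.387 ms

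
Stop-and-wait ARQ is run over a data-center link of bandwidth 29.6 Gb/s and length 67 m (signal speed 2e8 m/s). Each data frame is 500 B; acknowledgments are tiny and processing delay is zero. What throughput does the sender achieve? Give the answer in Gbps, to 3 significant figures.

t_tx = L/R = 4000/29600000000 = 1.35135e-07 s.
t_prop = 67/200000000 = 3.35e-07 s; RTT = 6.7e-07 s.
Cycle = t_tx + RTT = 8.05135e-07 s.
Throughput = L / cycle = 4000 / 8.05135e-07 = 4.97 Gbps.

4.97 Gbps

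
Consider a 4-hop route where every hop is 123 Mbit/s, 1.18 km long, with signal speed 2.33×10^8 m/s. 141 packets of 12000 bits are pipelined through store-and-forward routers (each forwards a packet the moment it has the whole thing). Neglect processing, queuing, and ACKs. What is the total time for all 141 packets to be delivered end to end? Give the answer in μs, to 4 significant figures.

Per-hop transmission t_tx = L/R = 12000/123000000 = 97.561 μs.
Per-hop propagation t_prop = 1180/233000000 = 5.06438 μs.
Pipeline fill: first packet needs 4·t_tx to clear all hops; remaining 140 packets each add one t_tx.
Total = (4+141-1)·t_tx + 4·t_prop = 144·97.561 + 4·5.06438 = 14070 μs.

14070 μs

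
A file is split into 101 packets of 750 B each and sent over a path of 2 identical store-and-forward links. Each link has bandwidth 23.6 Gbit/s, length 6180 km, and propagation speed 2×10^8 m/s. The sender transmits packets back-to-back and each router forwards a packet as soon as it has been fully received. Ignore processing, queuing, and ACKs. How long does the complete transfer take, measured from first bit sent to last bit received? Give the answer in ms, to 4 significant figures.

61.83 ms

Per-hop transmission t_tx = L/R = 6000/23600000000 = 0.000254237 ms.
Per-hop propagation t_prop = 6180000/200000000 = 30.9 ms.
Pipeline fill: first packet needs 2·t_tx to clear all hops; remaining 100 packets each add one t_tx.
Total = (2+101-1)·t_tx + 2·t_prop = 102·0.000254237 + 2·30.9 = 61.83 ms.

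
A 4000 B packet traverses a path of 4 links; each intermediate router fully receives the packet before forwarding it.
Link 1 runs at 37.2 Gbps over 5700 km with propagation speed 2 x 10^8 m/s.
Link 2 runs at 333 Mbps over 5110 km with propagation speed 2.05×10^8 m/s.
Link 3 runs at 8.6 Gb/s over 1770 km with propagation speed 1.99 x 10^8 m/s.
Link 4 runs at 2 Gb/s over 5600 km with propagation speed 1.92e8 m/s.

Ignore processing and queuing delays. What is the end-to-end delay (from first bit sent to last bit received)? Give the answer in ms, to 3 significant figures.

91.6 ms

L = 4000 × 8 = 32000 bits.
Transmission delays (L/R per hop): 0.000860215, 0.0960961, 0.00372093, 0.016 ms; sum = 0.116677 ms.
Propagation delays (d/s per hop): 28.5, 24.9268, 8.89447, 29.1667 ms; sum = 91.488 ms.
End-to-end = 91.6 ms.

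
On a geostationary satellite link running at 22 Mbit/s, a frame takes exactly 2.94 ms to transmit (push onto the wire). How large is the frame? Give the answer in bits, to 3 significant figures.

L = R × t_tx = 22000000 b/s × 0.00294 s = 64680 bits.

64700 bits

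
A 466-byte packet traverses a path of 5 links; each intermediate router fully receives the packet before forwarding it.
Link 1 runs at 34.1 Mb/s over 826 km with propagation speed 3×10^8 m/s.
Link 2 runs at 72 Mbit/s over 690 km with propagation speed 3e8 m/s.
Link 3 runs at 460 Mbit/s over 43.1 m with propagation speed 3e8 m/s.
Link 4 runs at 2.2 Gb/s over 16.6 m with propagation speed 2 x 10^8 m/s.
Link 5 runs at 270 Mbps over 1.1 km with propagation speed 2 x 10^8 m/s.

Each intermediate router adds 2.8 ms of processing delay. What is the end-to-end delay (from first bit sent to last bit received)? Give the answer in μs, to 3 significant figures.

L = 466 × 8 = 3728 bits.
Transmission delays (L/R per hop): 109.326, 51.7778, 8.10435, 1.69455, 13.8074 μs; sum = 184.71 μs.
Propagation delays (d/s per hop): 2753.33, 2300, 0.143667, 0.083, 5.5 μs; sum = 5059.06 μs.
Processing at 4 router(s): 4 × 2.8 ms = 11200 μs.
End-to-end = 16400 μs.

16400 μs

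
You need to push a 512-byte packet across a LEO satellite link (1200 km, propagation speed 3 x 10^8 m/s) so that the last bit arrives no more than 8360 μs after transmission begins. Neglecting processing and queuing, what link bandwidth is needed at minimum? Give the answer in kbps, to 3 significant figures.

939 kbps

L = 4096 bits.
Propagation delay = 1200000 / 300000000 = 4000 μs.
Transmission budget = 8360 − 4000 = 4360 μs.
R ≥ L / t_tx = 4096 bits / 0.00436 s = 939 kbps.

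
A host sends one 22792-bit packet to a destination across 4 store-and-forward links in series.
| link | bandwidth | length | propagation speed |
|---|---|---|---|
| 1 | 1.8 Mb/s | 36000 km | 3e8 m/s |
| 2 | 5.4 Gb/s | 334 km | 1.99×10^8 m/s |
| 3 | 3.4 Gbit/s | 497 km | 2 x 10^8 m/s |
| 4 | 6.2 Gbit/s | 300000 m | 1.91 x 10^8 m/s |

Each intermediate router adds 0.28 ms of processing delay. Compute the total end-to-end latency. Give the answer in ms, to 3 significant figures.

139 ms

Transmission delays (L/R per hop): 12.6622, 0.00422074, 0.00670353, 0.00367613 ms; sum = 12.6768 ms.
Propagation delays (d/s per hop): 120, 1.67839, 2.485, 1.57068 ms; sum = 125.734 ms.
Processing at 3 router(s): 3 × 0.28 ms = 0.84 ms.
End-to-end = 139 ms.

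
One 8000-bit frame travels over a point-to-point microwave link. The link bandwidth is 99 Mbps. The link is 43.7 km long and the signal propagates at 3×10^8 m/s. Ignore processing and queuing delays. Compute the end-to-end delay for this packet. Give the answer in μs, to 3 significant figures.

226 μs

Transmission delay = L/R = 8000 / 99000000 = 80.8081 μs.
Propagation delay = d/s = 43700 m / 300000000 m/s = 145.667 μs.
Total = 226 μs.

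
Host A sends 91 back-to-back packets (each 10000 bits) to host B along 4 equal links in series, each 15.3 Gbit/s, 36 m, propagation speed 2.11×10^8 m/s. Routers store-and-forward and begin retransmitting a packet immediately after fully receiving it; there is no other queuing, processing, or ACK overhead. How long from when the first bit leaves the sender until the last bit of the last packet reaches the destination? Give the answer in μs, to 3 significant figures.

62.1 μs

Per-hop transmission t_tx = L/R = 10000/15300000000 = 0.653595 μs.
Per-hop propagation t_prop = 36/211000000 = 0.170616 μs.
Pipeline fill: first packet needs 4·t_tx to clear all hops; remaining 90 packets each add one t_tx.
Total = (4+91-1)·t_tx + 4·t_prop = 94·0.653595 + 4·0.170616 = 62.1 μs.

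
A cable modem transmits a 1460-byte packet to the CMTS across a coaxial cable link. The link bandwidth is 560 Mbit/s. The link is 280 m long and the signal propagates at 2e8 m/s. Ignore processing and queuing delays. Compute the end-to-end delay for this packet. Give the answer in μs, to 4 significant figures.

L = 1460 × 8 = 11680 bits.
Transmission delay = L/R = 11680 / 560000000 = 20.8571 μs.
Propagation delay = d/s = 280 m / 200000000 m/s = 1.4 μs.
Total = 22.26 μs.

22.26 μs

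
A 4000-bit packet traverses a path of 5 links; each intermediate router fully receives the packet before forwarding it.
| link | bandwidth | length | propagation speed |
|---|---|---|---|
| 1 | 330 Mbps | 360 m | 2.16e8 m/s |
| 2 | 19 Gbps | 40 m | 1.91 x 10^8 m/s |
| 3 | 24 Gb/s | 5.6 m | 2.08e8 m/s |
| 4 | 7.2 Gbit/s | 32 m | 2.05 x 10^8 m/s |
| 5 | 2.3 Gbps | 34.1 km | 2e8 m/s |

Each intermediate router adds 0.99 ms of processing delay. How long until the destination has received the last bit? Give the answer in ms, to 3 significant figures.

4.15 ms

Transmission delays (L/R per hop): 0.0121212, 0.000210526, 0.000166667, 0.000555556, 0.00173913 ms; sum = 0.0147931 ms.
Propagation delays (d/s per hop): 0.00166667, 0.000209424, 2.69231e-05, 0.000156098, 0.1705 ms; sum = 0.172559 ms.
Processing at 4 router(s): 4 × 0.99 ms = 3.96 ms.
End-to-end = 4.15 ms.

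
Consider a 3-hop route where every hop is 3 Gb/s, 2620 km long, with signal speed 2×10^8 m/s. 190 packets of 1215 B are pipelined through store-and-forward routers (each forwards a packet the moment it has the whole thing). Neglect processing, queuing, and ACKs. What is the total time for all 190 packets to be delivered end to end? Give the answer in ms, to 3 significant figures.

Per-hop transmission t_tx = L/R = 9720/3000000000 = 0.00324 ms.
Per-hop propagation t_prop = 2620000/200000000 = 13.1 ms.
Pipeline fill: first packet needs 3·t_tx to clear all hops; remaining 189 packets each add one t_tx.
Total = (3+190-1)·t_tx + 3·t_prop = 192·0.00324 + 3·13.1 = 39.9 ms.

39.9 ms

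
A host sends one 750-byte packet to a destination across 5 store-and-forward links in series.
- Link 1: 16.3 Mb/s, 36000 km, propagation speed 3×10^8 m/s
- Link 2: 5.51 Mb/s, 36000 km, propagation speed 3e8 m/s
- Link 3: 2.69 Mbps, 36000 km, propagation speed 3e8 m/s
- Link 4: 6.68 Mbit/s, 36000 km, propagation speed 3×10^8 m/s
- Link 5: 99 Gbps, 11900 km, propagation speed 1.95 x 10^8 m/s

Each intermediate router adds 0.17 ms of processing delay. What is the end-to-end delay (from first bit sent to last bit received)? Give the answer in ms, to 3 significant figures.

546 ms

L = 750 × 8 = 6000 bits.
Transmission delays (L/R per hop): 0.368098, 1.08893, 2.23048, 0.898204, 6.06061e-05 ms; sum = 4.58577 ms.
Propagation delays (d/s per hop): 120, 120, 120, 120, 61.0256 ms; sum = 541.026 ms.
Processing at 4 router(s): 4 × 0.17 ms = 0.68 ms.
End-to-end = 546 ms.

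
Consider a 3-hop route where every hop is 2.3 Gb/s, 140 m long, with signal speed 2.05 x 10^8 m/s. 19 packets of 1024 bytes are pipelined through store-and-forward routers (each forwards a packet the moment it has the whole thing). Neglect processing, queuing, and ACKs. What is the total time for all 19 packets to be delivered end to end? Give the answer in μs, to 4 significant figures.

Per-hop transmission t_tx = L/R = 8192/2300000000 = 3.56174 μs.
Per-hop propagation t_prop = 140/2.05e+08 = 0.682927 μs.
Pipeline fill: first packet needs 3·t_tx to clear all hops; remaining 18 packets each add one t_tx.
Total = (3+19-1)·t_tx + 3·t_prop = 21·3.56174 + 3·0.682927 = 76.85 μs.

76.85 μs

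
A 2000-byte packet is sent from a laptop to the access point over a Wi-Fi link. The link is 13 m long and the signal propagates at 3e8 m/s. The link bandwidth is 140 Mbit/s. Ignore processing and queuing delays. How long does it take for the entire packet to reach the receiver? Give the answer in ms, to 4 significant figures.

L = 2000 × 8 = 16000 bits.
Transmission delay = L/R = 16000 / 140000000 = 0.114286 ms.
Propagation delay = d/s = 13 m / 300000000 m/s = 4.33333e-05 ms.
Total = 0.1143 ms.

0.1143 ms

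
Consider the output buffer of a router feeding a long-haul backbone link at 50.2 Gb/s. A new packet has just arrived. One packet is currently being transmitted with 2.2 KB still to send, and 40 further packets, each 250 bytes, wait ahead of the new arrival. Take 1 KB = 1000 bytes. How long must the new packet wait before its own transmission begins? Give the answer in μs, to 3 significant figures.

Each queued packet: L/R = 2000/50200000000 = 0.0398406 μs.
40 queued → 1.59363 μs.
Plus remaining 17600 bits of current packet: 0.350598 μs.
Queuing delay = 1.94 μs.

1.94 μs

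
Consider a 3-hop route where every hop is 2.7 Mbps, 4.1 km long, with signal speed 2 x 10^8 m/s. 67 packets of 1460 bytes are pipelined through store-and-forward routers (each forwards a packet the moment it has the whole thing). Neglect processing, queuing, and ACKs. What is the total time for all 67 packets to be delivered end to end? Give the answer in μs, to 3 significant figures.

Per-hop transmission t_tx = L/R = 11680/2700000 = 4325.93 μs.
Per-hop propagation t_prop = 4100/200000000 = 20.5 μs.
Pipeline fill: first packet needs 3·t_tx to clear all hops; remaining 66 packets each add one t_tx.
Total = (3+67-1)·t_tx + 3·t_prop = 69·4325.93 + 3·20.5 = 299000 μs.

299000 μs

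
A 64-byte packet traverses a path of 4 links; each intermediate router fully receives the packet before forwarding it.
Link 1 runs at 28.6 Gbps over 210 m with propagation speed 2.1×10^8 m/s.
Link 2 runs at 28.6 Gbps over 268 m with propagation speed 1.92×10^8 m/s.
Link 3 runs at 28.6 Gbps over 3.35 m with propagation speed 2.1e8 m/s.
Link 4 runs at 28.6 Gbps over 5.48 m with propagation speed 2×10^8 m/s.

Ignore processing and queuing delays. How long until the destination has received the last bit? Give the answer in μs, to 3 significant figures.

L = 64 × 8 = 512 bits.
Transmission delay per hop = L/R = 512/28600000000 = 0.0179021 μs; 4 hops → 0.0716084 μs.
Propagation delays (d/s per hop): 1, 1.39583, 0.0159524, 0.0274 μs; sum = 2.43919 μs.
End-to-end = 2.51 μs.

2.51 μs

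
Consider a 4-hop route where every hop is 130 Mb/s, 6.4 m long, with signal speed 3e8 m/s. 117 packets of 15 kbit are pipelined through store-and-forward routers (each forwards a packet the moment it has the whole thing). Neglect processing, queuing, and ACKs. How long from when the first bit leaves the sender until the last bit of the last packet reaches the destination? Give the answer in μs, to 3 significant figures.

Per-hop transmission t_tx = L/R = 15000/130000000 = 115.385 μs.
Per-hop propagation t_prop = 6.4/300000000 = 0.0213333 μs.
Pipeline fill: first packet needs 4·t_tx to clear all hops; remaining 116 packets each add one t_tx.
Total = (4+117-1)·t_tx + 4·t_prop = 120·115.385 + 4·0.0213333 = 13800 μs.

13800 μs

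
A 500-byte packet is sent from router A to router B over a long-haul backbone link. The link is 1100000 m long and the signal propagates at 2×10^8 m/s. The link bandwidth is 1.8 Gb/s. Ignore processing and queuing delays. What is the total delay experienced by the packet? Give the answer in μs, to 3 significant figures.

L = 500 × 8 = 4000 bits.
Transmission delay = L/R = 4000 / 1800000000 = 2.22222 μs.
Propagation delay = d/s = 1100000 m / 200000000 m/s = 5500 μs.
Total = 5500 μs.

5500 μs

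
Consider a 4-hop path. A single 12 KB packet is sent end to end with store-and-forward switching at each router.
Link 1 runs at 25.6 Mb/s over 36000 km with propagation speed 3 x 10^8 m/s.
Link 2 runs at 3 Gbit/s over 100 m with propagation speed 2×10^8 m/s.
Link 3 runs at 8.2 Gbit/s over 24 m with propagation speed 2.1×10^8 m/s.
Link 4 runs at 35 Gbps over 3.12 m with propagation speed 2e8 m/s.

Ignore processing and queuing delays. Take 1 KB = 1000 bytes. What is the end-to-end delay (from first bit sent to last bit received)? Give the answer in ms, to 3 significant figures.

124 ms

L = 96000 bits.
Transmission delays (L/R per hop): 3.75, 0.032, 0.0117073, 0.00274286 ms; sum = 3.79645 ms.
Propagation delays (d/s per hop): 120, 0.0005, 0.000114286, 1.56e-05 ms; sum = 120.001 ms.
End-to-end = 124 ms.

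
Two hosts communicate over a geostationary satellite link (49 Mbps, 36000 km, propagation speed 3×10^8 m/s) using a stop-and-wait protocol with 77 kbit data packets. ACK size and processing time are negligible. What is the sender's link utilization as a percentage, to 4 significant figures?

t_tx = L/R = 77000/49000000 = 0.00157143 s.
t_prop = 36000000/300000000 = 0.12 s; RTT = 0.24 s.
Cycle = t_tx + RTT = 0.241571 s.
Utilization = t_tx / cycle = 0.00157143/0.241571 = 0.6505 %.

0.6505 %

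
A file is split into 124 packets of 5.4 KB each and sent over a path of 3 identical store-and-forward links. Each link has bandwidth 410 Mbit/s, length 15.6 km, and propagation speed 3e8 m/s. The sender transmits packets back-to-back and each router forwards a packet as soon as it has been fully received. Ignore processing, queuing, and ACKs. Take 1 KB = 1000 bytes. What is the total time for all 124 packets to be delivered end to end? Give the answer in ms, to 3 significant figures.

13.4 ms

Per-hop transmission t_tx = L/R = 43200/410000000 = 0.105366 ms.
Per-hop propagation t_prop = 15600/300000000 = 0.052 ms.
Pipeline fill: first packet needs 3·t_tx to clear all hops; remaining 123 packets each add one t_tx.
Total = (3+124-1)·t_tx + 3·t_prop = 126·0.105366 + 3·0.052 = 13.4 ms.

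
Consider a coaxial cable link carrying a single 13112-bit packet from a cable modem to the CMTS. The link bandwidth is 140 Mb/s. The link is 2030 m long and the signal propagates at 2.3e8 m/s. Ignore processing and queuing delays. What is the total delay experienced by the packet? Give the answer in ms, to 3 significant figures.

Transmission delay = L/R = 13112 / 140000000 = 0.0936571 ms.
Propagation delay = d/s = 2030 m / 2.3e+08 m/s = 0.00882609 ms.
Total = 0.102 ms.

0.102 ms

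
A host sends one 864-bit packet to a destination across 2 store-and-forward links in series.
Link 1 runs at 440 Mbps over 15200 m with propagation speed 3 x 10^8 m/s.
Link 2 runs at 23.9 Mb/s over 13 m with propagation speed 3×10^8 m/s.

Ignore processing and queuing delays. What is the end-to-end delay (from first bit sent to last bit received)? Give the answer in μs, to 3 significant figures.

88.8 μs

Transmission delays (L/R per hop): 1.96364, 36.1506 μs; sum = 38.1143 μs.
Propagation delays (d/s per hop): 50.6667, 0.0433333 μs; sum = 50.71 μs.
End-to-end = 88.8 μs.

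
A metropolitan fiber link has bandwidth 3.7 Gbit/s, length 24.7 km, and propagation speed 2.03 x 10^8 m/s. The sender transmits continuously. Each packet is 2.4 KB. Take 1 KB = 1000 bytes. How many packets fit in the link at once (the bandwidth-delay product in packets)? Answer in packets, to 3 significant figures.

23.4 packets

Propagation delay = 24700 / 2.03e+08 = 0.000121675 s.
BDP = R × t_prop = 3700000000 × 0.000121675 = 450197 bits.
In packets of 19200 bits: 23.4 packets.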